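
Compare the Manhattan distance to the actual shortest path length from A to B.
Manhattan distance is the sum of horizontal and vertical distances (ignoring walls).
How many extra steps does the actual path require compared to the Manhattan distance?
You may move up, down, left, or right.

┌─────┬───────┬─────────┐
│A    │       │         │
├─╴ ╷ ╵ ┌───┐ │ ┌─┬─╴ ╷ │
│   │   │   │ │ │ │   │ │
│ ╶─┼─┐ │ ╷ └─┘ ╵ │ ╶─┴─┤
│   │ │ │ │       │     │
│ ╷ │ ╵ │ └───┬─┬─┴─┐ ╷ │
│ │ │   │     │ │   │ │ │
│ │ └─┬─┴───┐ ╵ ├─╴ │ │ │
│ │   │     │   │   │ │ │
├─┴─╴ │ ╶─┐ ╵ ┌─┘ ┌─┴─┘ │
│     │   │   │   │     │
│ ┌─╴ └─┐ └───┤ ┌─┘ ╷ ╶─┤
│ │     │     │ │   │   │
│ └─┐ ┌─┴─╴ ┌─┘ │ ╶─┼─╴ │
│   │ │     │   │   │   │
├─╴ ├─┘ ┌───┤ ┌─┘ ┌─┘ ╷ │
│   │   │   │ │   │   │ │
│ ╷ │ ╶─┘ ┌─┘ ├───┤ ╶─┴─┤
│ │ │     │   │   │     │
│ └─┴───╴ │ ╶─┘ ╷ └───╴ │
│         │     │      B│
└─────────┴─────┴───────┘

Manhattan distance: |10 - 0| + |11 - 0| = 21
Actual path length: 73
Extra steps: 73 - 21 = 52

Solution:

┌─────┬───────┬─────────┐
│A ↓  │       │↱ → → ↓  │
├─╴ ╷ ╵ ┌───┐ │ ┌─┬─╴ ╷ │
│↓ ↲│   │↱ ↓│ │↑│ │↓ ↲│ │
│ ╶─┼─┐ │ ╷ └─┘ ╵ │ ╶─┴─┤
│↳ ↓│ │ │↑│↳ → ↑  │↳ → ↓│
│ ╷ │ ╵ │ └───┬─┬─┴─┐ ╷ │
│ │↓│   │↑ ← ↰│ │   │ │↓│
│ │ └─┬─┴───┐ ╵ ├─╴ │ │ │
│ │↳ ↓│↱ → ↓│↑  │   │ │↓│
├─┴─╴ │ ╶─┐ ╵ ┌─┘ ┌─┴─┘ │
│↓ ← ↲│↑ ↰│↳ ↑│   │  ↓ ↲│
│ ┌─╴ └─┐ └───┤ ┌─┘ ╷ ╶─┤
│↓│     │↑ ↰  │ │   │↳ ↓│
│ └─┐ ┌─┴─╴ ┌─┘ │ ╶─┼─╴ │
│↳ ↓│ │↱ → ↑│   │   │↓ ↲│
├─╴ ├─┘ ┌───┤ ┌─┘ ┌─┘ ╷ │
│↓ ↲│↱ ↑│   │ │   │↓ ↲│ │
│ ╷ │ ╶─┘ ┌─┘ ├───┤ ╶─┴─┤
│↓│ │↑ ← ↰│   │   │↳ → ↓│
│ └─┴───╴ │ ╶─┘ ╷ └───╴ │
│↳ → → → ↑│     │      B│
└─────────┴─────┴───────┘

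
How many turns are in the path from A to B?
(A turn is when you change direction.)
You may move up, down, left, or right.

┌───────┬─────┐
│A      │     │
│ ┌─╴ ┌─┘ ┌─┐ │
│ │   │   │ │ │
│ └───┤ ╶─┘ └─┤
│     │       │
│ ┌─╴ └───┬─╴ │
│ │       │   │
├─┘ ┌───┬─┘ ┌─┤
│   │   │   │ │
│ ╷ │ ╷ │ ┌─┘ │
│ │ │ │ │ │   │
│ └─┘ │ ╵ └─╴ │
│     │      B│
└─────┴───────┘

Directions: down, down, right, right, down, left, down, left, down, down, right, right, up, up, right, down, down, right, right, right
Number of turns: 11

Solution:

┌───────┬─────┐
│A      │     │
│ ┌─╴ ┌─┘ ┌─┐ │
│↓│   │   │ │ │
│ └───┤ ╶─┘ └─┤
│↳ → ↓│       │
│ ┌─╴ └───┬─╴ │
│ │↓ ↲    │   │
├─┘ ┌───┬─┘ ┌─┤
│↓ ↲│↱ ↓│   │ │
│ ╷ │ ╷ │ ┌─┘ │
│↓│ │↑│↓│ │   │
│ └─┘ │ ╵ └─╴ │
│↳ → ↑│↳ → → B│
└─────┴───────┘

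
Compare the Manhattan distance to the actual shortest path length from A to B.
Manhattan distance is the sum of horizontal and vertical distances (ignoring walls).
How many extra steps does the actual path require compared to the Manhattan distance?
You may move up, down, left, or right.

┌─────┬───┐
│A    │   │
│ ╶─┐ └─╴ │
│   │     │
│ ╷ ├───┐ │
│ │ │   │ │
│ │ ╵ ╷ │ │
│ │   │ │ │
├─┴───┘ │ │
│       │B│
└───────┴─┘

Manhattan distance: |4 - 0| + |4 - 0| = 8
Actual path length: 8
Extra steps: 8 - 8 = 0

Solution:

┌─────┬───┐
│A → ↓│   │
│ ╶─┐ └─╴ │
│   │↳ → ↓│
│ ╷ ├───┐ │
│ │ │   │↓│
│ │ ╵ ╷ │ │
│ │   │ │↓│
├─┴───┘ │ │
│       │B│
└───────┴─┘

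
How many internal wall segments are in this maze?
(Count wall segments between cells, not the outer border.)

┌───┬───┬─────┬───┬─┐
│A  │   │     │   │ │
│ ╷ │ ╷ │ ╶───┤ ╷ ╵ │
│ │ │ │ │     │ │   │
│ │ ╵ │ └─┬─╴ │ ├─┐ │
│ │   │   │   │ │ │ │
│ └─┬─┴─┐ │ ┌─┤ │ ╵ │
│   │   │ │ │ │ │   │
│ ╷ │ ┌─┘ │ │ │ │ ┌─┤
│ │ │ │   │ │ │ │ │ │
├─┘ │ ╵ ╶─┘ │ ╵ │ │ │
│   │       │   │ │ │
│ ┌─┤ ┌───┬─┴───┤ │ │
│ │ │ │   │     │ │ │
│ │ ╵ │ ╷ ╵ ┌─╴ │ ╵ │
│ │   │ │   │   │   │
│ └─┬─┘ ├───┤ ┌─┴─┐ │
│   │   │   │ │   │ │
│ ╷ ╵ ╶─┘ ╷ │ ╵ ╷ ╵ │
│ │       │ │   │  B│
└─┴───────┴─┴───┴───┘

Counting internal wall segments:
Total internal walls: 81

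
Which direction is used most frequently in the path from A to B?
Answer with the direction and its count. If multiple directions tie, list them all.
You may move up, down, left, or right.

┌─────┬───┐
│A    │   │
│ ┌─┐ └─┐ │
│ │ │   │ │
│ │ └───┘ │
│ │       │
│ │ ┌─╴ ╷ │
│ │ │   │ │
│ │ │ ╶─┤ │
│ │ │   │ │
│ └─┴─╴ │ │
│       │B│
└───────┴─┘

Directions: down, down, down, down, down, right, right, right, up, left, up, right, up, right, down, down, down
Counts: {'down': 8, 'right': 5, 'up': 3, 'left': 1}
Most common: down (8 times)

Solution:

┌─────┬───┐
│A    │   │
│ ┌─┐ └─┐ │
│↓│ │   │ │
│ │ └───┘ │
│↓│    ↱ ↓│
│ │ ┌─╴ ╷ │
│↓│ │↱ ↑│↓│
│ │ │ ╶─┤ │
│↓│ │↑ ↰│↓│
│ └─┴─╴ │ │
│↳ → → ↑│B│
└───────┴─┘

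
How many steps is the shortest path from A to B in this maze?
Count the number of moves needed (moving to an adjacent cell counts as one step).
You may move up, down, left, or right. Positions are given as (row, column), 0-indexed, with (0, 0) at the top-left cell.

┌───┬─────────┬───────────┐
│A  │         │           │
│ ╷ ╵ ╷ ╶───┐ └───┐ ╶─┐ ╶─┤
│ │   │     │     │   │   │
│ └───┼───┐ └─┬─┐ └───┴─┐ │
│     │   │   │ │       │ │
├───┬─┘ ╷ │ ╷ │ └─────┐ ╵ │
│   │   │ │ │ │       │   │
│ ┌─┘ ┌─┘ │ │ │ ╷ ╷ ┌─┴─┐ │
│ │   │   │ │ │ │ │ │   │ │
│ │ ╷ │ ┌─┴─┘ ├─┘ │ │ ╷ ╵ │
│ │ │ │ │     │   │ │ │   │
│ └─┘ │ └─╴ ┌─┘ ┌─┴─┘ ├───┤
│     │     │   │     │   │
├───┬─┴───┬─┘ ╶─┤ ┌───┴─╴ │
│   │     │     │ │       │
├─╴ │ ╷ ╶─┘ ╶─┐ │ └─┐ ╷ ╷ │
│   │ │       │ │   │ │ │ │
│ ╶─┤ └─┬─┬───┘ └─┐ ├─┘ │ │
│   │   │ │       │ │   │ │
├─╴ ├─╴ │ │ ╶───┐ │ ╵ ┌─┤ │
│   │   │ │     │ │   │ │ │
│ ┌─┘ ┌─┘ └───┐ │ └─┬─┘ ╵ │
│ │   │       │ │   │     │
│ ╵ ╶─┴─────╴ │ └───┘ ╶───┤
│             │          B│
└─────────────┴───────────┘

Using BFS to find shortest path:
Start: (0, 0), End: (12, 12)
Path found:
(0,0) → (0,1) → (1,1) → (1,2) → (0,2) → (0,3) → (0,4) → (0,5) → (0,6) → (1,6) → (1,7) → (1,8) → (2,8) → (2,9) → (2,10) → (2,11) → (3,11) → (3,12) → (4,12) → (5,12) → (5,11) → (4,11) → (4,10) → (5,10) → (6,10) → (6,9) → (6,8) → (7,8) → (8,8) → (8,9) → (9,9) → (10,9) → (10,10) → (9,10) → (9,11) → (8,11) → (7,11) → (7,12) → (8,12) → (9,12) → (10,12) → (11,12) → (11,11) → (11,10) → (12,10) → (12,11) → (12,12)
Number of steps: 46

Solution:

┌───┬─────────┬───────────┐
│A ↓│↱ → → → ↓│           │
│ ╷ ╵ ╷ ╶───┐ └───┐ ╶─┐ ╶─┤
│ │↳ ↑│     │↳ → ↓│   │   │
│ └───┼───┐ └─┬─┐ └───┴─┐ │
│     │   │   │ │↳ → → ↓│ │
├───┬─┘ ╷ │ ╷ │ └─────┐ ╵ │
│   │   │ │ │ │       │↳ ↓│
│ ┌─┘ ┌─┘ │ │ │ ╷ ╷ ┌─┴─┐ │
│ │   │   │ │ │ │ │ │↓ ↰│↓│
│ │ ╷ │ ┌─┴─┘ ├─┘ │ │ ╷ ╵ │
│ │ │ │ │     │   │ │↓│↑ ↲│
│ └─┘ │ └─╴ ┌─┘ ┌─┴─┘ ├───┤
│     │     │   │↓ ← ↲│   │
├───┬─┴───┬─┘ ╶─┤ ┌───┴─╴ │
│   │     │     │↓│    ↱ ↓│
├─╴ │ ╷ ╶─┘ ╶─┐ │ └─┐ ╷ ╷ │
│   │ │       │ │↳ ↓│ │↑│↓│
│ ╶─┤ └─┬─┬───┘ └─┐ ├─┘ │ │
│   │   │ │       │↓│↱ ↑│↓│
├─╴ ├─╴ │ │ ╶───┐ │ ╵ ┌─┤ │
│   │   │ │     │ │↳ ↑│ │↓│
│ ┌─┘ ┌─┘ └───┐ │ └─┬─┘ ╵ │
│ │   │       │ │   │↓ ← ↲│
│ ╵ ╶─┴─────╴ │ └───┘ ╶───┤
│             │      ↳ → B│
└─────────────┴───────────┘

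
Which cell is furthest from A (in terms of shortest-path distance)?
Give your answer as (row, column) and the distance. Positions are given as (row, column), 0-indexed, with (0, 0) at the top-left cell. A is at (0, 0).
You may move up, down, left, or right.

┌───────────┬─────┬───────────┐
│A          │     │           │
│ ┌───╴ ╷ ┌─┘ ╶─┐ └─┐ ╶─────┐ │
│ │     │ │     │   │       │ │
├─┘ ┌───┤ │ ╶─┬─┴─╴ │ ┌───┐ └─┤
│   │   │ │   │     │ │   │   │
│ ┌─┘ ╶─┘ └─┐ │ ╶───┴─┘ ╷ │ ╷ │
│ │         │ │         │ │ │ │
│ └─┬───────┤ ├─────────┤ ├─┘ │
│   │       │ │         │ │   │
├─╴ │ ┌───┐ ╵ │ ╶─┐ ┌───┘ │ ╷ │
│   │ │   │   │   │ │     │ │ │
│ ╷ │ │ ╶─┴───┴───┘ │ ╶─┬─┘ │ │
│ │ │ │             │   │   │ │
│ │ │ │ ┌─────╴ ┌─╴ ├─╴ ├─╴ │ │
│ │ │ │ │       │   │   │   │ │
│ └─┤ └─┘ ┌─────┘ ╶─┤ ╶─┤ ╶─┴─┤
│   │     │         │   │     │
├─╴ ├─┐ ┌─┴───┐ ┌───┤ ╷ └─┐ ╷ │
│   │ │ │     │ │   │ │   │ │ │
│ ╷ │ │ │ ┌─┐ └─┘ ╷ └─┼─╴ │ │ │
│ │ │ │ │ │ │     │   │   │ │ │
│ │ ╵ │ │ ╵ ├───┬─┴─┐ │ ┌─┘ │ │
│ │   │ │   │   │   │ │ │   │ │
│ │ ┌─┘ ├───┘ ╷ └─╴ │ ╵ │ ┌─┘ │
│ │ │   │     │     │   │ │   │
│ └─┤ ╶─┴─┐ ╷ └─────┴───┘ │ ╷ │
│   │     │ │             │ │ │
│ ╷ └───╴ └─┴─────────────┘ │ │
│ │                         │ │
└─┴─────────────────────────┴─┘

Computing BFS distances from A to all cells:
Furthest cell: (10, 5)
Distance: 101 steps

Path from A to the furthest cell:

┌───────────┬─────┬───────────┐
│A → → ↓    │↱ → ↓│           │
│ ┌───╴ ╷ ┌─┘ ╶─┐ └─┐ ╶─────┐ │
│ │↓ ← ↲│ │↱ ↑  │↳ ↓│       │ │
├─┘ ┌───┤ │ ╶─┬─┴─╴ │ ┌───┐ └─┤
│↓ ↲│   │ │↑ ↰│↓ ← ↲│ │↱ ↓│   │
│ ┌─┘ ╶─┘ └─┐ │ ╶───┴─┘ ╷ │ ╷ │
│↓│         │↑│↳ → → → ↑│↓│ │ │
│ └─┬───────┤ ├─────────┤ ├─┘ │
│↳ ↓│↱ → → ↓│↑│         │↓│   │
├─╴ │ ┌───┐ ╵ │ ╶─┐ ┌───┘ │ ╷ │
│↓ ↲│↑│   │↳ ↑│   │ │↓ ← ↲│ │ │
│ ╷ │ │ ╶─┴───┴───┘ │ ╶─┬─┘ │ │
│↓│ │↑│             │↳ ↓│   │ │
│ │ │ │ ┌─────╴ ┌─╴ ├─╴ ├─╴ │ │
│↓│ │↑│ │       │   │↓ ↲│   │ │
│ └─┤ └─┘ ┌─────┘ ╶─┤ ╶─┤ ╶─┴─┤
│↳ ↓│↑ ↰  │         │↳ ↓│     │
├─╴ ├─┐ ┌─┴───┐ ┌───┤ ╷ └─┐ ╷ │
│↓ ↲│ │↑│↓ ← ↰│ │↓ ↰│ │↳ ↓│ │ │
│ ╷ │ │ │ ┌─┐ └─┘ ╷ └─┼─╴ │ │ │
│↓│ │ │↑│↓│B│↑ ← ↲│↑ ↰│↓ ↲│ │ │
│ │ ╵ │ │ ╵ ├───┬─┴─┐ │ ┌─┘ │ │
│↓│   │↑│↳ ↑│   │   │↑│↓│   │ │
│ │ ┌─┘ ├───┘ ╷ └─╴ │ ╵ │ ┌─┘ │
│↓│ │↱ ↑│     │     │↑ ↲│ │   │
│ └─┤ ╶─┴─┐ ╷ └─────┴───┘ │ ╷ │
│↳ ↓│↑ ← ↰│ │             │ │ │
│ ╷ └───╴ └─┴─────────────┘ │ │
│ │↳ → → ↑                  │ │
└─┴─────────────────────────┴─┘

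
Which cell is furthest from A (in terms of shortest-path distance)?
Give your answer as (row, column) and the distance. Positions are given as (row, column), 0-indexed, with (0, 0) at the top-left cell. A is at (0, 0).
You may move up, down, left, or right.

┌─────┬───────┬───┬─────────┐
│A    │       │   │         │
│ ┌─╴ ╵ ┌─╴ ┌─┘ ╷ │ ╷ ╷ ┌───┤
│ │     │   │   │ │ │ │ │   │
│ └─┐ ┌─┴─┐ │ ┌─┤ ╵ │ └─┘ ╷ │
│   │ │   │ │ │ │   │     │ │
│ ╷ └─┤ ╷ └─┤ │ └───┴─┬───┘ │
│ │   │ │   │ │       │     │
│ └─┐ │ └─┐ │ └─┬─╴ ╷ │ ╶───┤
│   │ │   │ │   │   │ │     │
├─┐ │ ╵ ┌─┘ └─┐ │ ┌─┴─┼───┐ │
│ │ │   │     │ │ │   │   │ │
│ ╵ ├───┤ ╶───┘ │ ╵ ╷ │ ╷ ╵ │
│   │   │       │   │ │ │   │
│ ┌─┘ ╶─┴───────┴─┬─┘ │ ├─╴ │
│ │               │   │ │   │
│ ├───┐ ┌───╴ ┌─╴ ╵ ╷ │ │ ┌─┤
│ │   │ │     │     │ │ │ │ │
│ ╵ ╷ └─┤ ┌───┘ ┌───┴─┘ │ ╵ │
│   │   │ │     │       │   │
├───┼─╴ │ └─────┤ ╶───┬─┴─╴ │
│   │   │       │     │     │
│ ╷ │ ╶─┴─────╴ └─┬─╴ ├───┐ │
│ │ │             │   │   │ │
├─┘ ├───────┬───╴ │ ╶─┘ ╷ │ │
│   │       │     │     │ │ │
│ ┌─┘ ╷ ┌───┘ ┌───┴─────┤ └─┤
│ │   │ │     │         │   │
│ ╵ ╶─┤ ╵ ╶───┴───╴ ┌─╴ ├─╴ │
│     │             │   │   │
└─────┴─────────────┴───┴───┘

Computing BFS distances from A to all cells:
Furthest cell: (14, 12)
Distance: 76 steps

Path from A to the furthest cell:

┌─────┬───────┬───┬─────────┐
│A    │       │↱ ↓│↱ ↓      │
│ ┌─╴ ╵ ┌─╴ ┌─┘ ╷ │ ╷ ╷ ┌───┤
│↓│     │   │↱ ↑│↓│↑│↓│ │↱ ↓│
│ └─┐ ┌─┴─┐ │ ┌─┤ ╵ │ └─┘ ╷ │
│↳ ↓│ │↱ ↓│ │↑│ │↳ ↑│↳ → ↑│↓│
│ ╷ └─┤ ╷ └─┤ │ └───┴─┬───┘ │
│ │↳ ↓│↑│↳ ↓│↑│       │↓ ← ↲│
│ └─┐ │ └─┐ │ └─┬─╴ ╷ │ ╶───┤
│   │↓│↑  │↓│↑ ↰│   │ │↳ → ↓│
├─┐ │ ╵ ┌─┘ └─┐ │ ┌─┴─┼───┐ │
│ │ │↳ ↑│↓ ↲  │↑│ │   │↓ ↰│↓│
│ ╵ ├───┤ ╶───┘ │ ╵ ╷ │ ╷ ╵ │
│   │   │↳ → → ↑│   │ │↓│↑ ↲│
│ ┌─┘ ╶─┴───────┴─┬─┘ │ ├─╴ │
│ │               │   │↓│   │
│ ├───┐ ┌───╴ ┌─╴ ╵ ╷ │ │ ┌─┤
│ │   │ │     │     │ │↓│ │ │
│ ╵ ╷ └─┤ ┌───┘ ┌───┴─┘ │ ╵ │
│   │   │ │     │↓ ← ← ↲│   │
├───┼─╴ │ └─────┤ ╶───┬─┴─╴ │
│   │   │       │↳ → ↓│     │
│ ╷ │ ╶─┴─────╴ └─┬─╴ ├───┐ │
│ │ │             │↓ ↲│↱ ↓│ │
├─┘ ├───────┬───╴ │ ╶─┘ ╷ │ │
│   │       │     │↳ → ↑│↓│ │
│ ┌─┘ ╷ ┌───┘ ┌───┴─────┤ └─┤
│ │   │ │     │         │↳ ↓│
│ ╵ ╶─┤ ╵ ╶───┴───╴ ┌─╴ ├─╴ │
│     │             │   │B ↲│
└─────┴─────────────┴───┴───┘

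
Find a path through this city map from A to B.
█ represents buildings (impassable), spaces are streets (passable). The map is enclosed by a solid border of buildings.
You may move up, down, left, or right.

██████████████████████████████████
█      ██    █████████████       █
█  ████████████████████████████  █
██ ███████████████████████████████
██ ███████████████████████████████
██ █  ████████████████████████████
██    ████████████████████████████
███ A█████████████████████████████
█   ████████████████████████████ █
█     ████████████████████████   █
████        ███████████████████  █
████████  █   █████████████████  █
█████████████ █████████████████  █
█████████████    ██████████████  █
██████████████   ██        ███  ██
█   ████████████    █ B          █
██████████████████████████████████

Finding the shortest path from A to B:
Movement: cardinal only
Path length: 30 steps
Directions: left → down → down → right → down → right → right → right → right → right → right → right → down → right → right → down → down → right → down → right → right → down → right → right → right → up → right → right → down → right

Solution:

██████████████████████████████████
█      ██    █████████████       █
█  ████████████████████████████  █
██ ███████████████████████████████
██ ███████████████████████████████
██ █  ████████████████████████████
██    ████████████████████████████
███↓A█████████████████████████████
█  ↓████████████████████████████ █
█  ↳↓ ████████████████████████   █
████↳→→→→→→↓███████████████████  █
████████  █↳→↓█████████████████  █
█████████████↓█████████████████  █
█████████████↳↓  ██████████████  █
██████████████↳→↓██↱→↓     ███  ██
█   ████████████↳→→↑█↳B          █
██████████████████████████████████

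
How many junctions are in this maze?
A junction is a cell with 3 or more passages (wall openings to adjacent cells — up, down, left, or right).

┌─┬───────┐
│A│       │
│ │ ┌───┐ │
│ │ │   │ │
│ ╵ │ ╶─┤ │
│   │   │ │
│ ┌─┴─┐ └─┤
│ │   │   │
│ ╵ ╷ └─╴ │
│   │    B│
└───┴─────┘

Checking each cell for number of passages:

Junctions found (3+ passages):
  (2, 0): 3 passages
Total junctions: 1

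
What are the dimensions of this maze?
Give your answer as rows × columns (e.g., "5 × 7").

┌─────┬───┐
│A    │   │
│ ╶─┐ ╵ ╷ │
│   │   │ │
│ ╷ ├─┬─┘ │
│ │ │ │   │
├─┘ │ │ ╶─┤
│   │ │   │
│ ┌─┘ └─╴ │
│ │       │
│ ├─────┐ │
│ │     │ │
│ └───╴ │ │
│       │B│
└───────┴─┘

Counting the maze dimensions:
Rows (vertical): 7
Columns (horizontal): 5
Dimensions: 7 × 5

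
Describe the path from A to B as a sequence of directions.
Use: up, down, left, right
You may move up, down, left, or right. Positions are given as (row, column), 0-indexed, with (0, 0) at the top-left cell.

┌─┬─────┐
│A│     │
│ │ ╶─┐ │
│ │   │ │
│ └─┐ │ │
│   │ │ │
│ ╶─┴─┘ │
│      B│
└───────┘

Finding the path and converting it to directions:
Path through cells: (0,0) → (1,0) → (2,0) → (3,0) → (3,1) → (3,2) → (3,3)
Directions: down, down, down, right, right, right

Solution:

┌─┬─────┐
│A│     │
│ │ ╶─┐ │
│↓│   │ │
│ └─┐ │ │
│↓  │ │ │
│ ╶─┴─┘ │
│↳ → → B│
└───────┘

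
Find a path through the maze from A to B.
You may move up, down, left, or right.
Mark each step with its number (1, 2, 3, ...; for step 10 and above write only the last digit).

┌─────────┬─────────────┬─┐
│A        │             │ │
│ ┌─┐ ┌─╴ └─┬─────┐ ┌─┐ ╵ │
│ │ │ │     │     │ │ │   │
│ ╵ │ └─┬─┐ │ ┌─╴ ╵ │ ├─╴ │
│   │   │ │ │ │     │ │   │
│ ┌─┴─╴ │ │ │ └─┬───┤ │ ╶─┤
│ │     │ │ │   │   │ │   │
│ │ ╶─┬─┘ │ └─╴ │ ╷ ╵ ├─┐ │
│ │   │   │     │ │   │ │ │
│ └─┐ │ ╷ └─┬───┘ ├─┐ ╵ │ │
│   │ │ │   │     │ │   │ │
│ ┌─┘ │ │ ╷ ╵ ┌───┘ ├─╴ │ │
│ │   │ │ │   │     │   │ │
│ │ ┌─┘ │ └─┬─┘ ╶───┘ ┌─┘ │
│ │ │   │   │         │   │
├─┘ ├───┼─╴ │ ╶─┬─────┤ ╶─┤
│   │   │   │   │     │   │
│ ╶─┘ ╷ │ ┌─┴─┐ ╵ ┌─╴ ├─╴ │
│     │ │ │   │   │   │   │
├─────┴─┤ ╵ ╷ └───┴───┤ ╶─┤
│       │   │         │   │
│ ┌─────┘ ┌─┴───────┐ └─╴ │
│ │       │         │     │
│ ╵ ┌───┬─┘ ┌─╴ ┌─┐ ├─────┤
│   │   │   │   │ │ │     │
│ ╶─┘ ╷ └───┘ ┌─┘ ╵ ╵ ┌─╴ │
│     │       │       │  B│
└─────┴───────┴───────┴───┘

Finding the shortest path through the maze:
Path length: 79 steps
Directions: right → right → right → right → down → right → down → down → down → right → right → up → left → up → up → right → right → down → right → up → up → right → right → down → right → down → left → down → right → down → down → down → down → left → down → right → down → left → down → right → down → left → left → up → left → left → left → left → up → left → down → left → down → left → left → left → down → left → down → right → right → up → right → down → right → right → right → up → right → up → right → right → down → down → right → up → right → right → down

Solution:

┌─────────┬─────────────┬─┐
│A 1 2 3 4│        1 2 3│ │
│ ┌─┐ ┌─╴ └─┬─────┐ ┌─┐ ╵ │
│ │ │ │  5 6│5 6 7│0│ │4 5│
│ ╵ │ └─┬─┐ │ ┌─╴ ╵ │ ├─╴ │
│   │   │ │7│4│  8 9│ │7 6│
│ ┌─┴─╴ │ │ │ └─┬───┤ │ ╶─┤
│ │     │ │8│3 2│   │ │8 9│
│ │ ╶─┬─┘ │ └─╴ │ ╷ ╵ ├─┐ │
│ │   │   │9 0 1│ │   │ │0│
│ └─┐ │ ╷ └─┬───┘ ├─┐ ╵ │ │
│   │ │ │   │     │ │   │1│
│ ┌─┘ │ │ ╷ ╵ ┌───┘ ├─╴ │ │
│ │   │ │ │   │     │   │2│
│ │ ┌─┘ │ └─┬─┘ ╶───┘ ┌─┘ │
│ │ │   │   │         │4 3│
├─┘ ├───┼─╴ │ ╶─┬─────┤ ╶─┤
│   │   │   │   │     │5 6│
│ ╶─┘ ╷ │ ┌─┴─┐ ╵ ┌─╴ ├─╴ │
│     │ │ │0 9│   │   │8 7│
├─────┴─┤ ╵ ╷ └───┴───┤ ╶─┤
│       │2 1│8 7 6 5 4│9 0│
│ ┌─────┘ ┌─┴───────┐ └─╴ │
│ │6 5 4 3│    0 1 2│3 2 1│
│ ╵ ┌───┬─┘ ┌─╴ ┌─┐ ├─────┤
│8 7│2 3│   │8 9│ │3│6 7 8│
│ ╶─┘ ╷ └───┘ ┌─┘ ╵ ╵ ┌─╴ │
│9 0 1│4 5 6 7│    4 5│  B│
└─────┴───────┴───────┴───┘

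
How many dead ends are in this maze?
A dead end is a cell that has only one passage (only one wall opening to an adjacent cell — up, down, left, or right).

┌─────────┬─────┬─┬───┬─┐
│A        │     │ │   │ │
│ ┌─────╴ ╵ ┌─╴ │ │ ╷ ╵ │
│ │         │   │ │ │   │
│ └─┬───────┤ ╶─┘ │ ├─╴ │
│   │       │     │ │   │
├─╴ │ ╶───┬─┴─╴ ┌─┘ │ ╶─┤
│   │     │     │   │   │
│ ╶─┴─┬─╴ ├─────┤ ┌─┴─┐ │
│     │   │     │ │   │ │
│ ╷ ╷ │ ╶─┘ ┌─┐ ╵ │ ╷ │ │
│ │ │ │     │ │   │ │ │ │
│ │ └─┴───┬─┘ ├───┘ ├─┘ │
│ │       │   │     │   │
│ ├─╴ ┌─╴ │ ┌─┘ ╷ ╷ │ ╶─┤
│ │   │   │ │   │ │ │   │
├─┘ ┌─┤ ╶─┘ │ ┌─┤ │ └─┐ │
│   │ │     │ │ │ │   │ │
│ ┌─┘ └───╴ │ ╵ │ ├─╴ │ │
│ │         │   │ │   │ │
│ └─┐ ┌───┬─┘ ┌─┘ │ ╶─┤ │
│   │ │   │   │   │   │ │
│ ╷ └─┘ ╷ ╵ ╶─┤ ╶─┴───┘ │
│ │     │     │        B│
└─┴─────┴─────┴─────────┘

Checking each cell for number of passages:

Dead ends found at positions:
  (0, 8)
  (0, 11)
  (1, 1)
  (2, 5)
  (3, 5)
  (5, 2)
  (5, 6)
  (5, 10)
  (7, 0)
  (8, 2)
  (8, 7)
  (9, 1)
  (10, 2)
  (10, 10)
  (11, 0)
  (11, 6)
Total dead ends: 16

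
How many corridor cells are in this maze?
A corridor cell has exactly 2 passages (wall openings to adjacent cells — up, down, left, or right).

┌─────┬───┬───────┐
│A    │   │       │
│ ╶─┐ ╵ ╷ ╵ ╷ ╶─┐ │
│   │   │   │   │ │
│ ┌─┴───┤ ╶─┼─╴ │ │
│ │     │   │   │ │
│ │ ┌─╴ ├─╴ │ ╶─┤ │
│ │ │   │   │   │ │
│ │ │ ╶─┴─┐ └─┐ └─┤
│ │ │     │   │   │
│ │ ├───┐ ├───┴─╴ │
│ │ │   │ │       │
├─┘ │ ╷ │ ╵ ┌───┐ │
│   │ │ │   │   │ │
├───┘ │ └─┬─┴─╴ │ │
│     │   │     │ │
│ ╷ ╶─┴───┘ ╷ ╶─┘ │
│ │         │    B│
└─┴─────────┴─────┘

Counting cells with exactly 2 passages:
Total corridor cells: 65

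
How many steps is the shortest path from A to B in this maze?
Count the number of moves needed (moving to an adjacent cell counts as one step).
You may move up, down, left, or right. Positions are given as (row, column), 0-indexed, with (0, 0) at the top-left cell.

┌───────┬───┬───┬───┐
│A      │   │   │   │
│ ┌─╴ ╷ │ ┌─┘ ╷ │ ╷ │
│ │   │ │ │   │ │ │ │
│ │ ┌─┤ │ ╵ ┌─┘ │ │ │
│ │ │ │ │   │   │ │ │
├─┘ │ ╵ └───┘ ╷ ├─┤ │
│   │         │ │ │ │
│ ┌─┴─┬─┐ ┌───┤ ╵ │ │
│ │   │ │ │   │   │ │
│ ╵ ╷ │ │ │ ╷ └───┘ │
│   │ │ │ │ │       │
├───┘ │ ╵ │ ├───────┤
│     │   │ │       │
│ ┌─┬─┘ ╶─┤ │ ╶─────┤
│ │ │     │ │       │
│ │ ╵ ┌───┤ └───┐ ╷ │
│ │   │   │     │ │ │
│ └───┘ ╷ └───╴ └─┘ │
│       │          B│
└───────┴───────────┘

Using BFS to find shortest path:
Start: (0, 0), End: (9, 9)
Path found:
(0,0) → (0,1) → (0,2) → (1,2) → (1,1) → (2,1) → (3,1) → (3,0) → (4,0) → (5,0) → (5,1) → (4,1) → (4,2) → (5,2) → (6,2) → (6,1) → (6,0) → (7,0) → (8,0) → (9,0) → (9,1) → (9,2) → (9,3) → (8,3) → (8,4) → (9,4) → (9,5) → (9,6) → (9,7) → (9,8) → (9,9)
Number of steps: 30

Solution:

┌───────┬───┬───┬───┐
│A → ↓  │   │   │   │
│ ┌─╴ ╷ │ ┌─┘ ╷ │ ╷ │
│ │↓ ↲│ │ │   │ │ │ │
│ │ ┌─┤ │ ╵ ┌─┘ │ │ │
│ │↓│ │ │   │   │ │ │
├─┘ │ ╵ └───┘ ╷ ├─┤ │
│↓ ↲│         │ │ │ │
│ ┌─┴─┬─┐ ┌───┤ ╵ │ │
│↓│↱ ↓│ │ │   │   │ │
│ ╵ ╷ │ │ │ ╷ └───┘ │
│↳ ↑│↓│ │ │ │       │
├───┘ │ ╵ │ ├───────┤
│↓ ← ↲│   │ │       │
│ ┌─┬─┘ ╶─┤ │ ╶─────┤
│↓│ │     │ │       │
│ │ ╵ ┌───┤ └───┐ ╷ │
│↓│   │↱ ↓│     │ │ │
│ └───┘ ╷ └───╴ └─┘ │
│↳ → → ↑│↳ → → → → B│
└───────┴───────────┘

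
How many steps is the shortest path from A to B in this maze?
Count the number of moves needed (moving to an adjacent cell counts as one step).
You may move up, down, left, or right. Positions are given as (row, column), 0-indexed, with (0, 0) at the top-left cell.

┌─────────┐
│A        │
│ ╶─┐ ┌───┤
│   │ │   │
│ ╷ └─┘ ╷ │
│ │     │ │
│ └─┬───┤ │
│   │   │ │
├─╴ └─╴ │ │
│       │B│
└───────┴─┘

Using BFS to find shortest path:
Start: (0, 0), End: (4, 4)
Path found:
(0,0) → (1,0) → (1,1) → (2,1) → (2,2) → (2,3) → (1,3) → (1,4) → (2,4) → (3,4) → (4,4)
Number of steps: 10

Solution:

┌─────────┐
│A        │
│ ╶─┐ ┌───┤
│↳ ↓│ │↱ ↓│
│ ╷ └─┘ ╷ │
│ │↳ → ↑│↓│
│ └─┬───┤ │
│   │   │↓│
├─╴ └─╴ │ │
│       │B│
└───────┴─┘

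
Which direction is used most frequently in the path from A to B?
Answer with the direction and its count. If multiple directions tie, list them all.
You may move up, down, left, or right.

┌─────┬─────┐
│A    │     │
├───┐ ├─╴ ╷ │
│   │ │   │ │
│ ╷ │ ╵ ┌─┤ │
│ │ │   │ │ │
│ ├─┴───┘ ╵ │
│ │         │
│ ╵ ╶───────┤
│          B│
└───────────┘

Directions: right, right, down, down, right, up, right, up, right, down, down, down, left, left, left, left, down, right, right, right, right
Counts: {'right': 9, 'down': 6, 'up': 2, 'left': 4}
Most common: right (9 times)

Solution:

┌─────┬─────┐
│A → ↓│  ↱ ↓│
├───┐ ├─╴ ╷ │
│   │↓│↱ ↑│↓│
│ ╷ │ ╵ ┌─┤ │
│ │ │↳ ↑│ │↓│
│ ├─┴───┘ ╵ │
│ │↓ ← ← ← ↲│
│ ╵ ╶───────┤
│  ↳ → → → B│
└───────────┘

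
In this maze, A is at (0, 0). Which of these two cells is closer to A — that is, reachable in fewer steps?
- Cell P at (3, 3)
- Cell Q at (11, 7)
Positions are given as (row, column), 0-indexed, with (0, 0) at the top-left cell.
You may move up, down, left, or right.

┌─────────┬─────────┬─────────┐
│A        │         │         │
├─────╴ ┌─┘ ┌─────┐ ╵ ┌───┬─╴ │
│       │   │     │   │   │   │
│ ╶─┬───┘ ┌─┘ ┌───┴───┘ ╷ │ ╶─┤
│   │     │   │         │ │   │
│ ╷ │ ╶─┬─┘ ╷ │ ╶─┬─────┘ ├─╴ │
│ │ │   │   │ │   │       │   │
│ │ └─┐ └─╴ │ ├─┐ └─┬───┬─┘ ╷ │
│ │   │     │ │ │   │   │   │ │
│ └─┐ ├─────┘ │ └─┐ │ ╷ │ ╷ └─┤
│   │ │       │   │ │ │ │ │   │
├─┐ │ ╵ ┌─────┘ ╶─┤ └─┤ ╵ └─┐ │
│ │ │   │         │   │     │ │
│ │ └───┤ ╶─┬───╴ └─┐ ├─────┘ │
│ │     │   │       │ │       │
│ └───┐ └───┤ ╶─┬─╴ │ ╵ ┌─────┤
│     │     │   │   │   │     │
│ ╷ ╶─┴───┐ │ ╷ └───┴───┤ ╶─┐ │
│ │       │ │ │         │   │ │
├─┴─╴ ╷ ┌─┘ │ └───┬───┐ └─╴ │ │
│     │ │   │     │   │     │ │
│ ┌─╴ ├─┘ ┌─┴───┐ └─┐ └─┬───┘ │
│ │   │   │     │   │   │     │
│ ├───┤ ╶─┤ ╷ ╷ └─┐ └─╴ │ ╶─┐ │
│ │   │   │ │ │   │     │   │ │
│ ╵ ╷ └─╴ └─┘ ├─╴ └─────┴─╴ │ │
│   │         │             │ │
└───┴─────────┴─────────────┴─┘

Shortest path A → P at (3, 3): 28 steps
Shortest path A → Q at (11, 7): 32 steps

P is closer (28 steps vs 32 steps).

Path to P:

┌─────────┬─────────┬─────────┐
│A → → ↓  │         │         │
├─────╴ ┌─┘ ┌─────┐ ╵ ┌───┬─╴ │
│↓ ← ← ↲│   │     │   │   │   │
│ ╶─┬───┘ ┌─┘ ┌───┴───┘ ╷ │ ╶─┤
│↳ ↓│     │↓ ↰│         │ │   │
│ ╷ │ ╶─┬─┘ ╷ │ ╶─┬─────┘ ├─╴ │
│ │↓│  P│  ↓│↑│   │       │   │
│ │ └─┐ └─╴ │ ├─┐ └─┬───┬─┘ ╷ │
│ │↳ ↓│↑ ← ↲│↑│ │   │   │   │ │
│ └─┐ ├─────┘ │ └─┐ │ ╷ │ ╷ └─┤
│   │↓│↱ → → ↑│   │ │ │ │ │   │
├─┐ │ ╵ ┌─────┘ ╶─┤ └─┤ ╵ └─┐ │
│ │ │↳ ↑│         │   │     │ │
│ │ └───┤ ╶─┬───╴ └─┐ ├─────┘ │
│ │     │   │       │ │       │
│ └───┐ └───┤ ╶─┬─╴ │ ╵ ┌─────┤
│     │     │   │   │   │     │
│ ╷ ╶─┴───┐ │ ╷ └───┴───┤ ╶─┐ │
│ │       │ │ │         │   │ │
├─┴─╴ ╷ ┌─┘ │ └───┬───┐ └─╴ │ │
│     │ │   │     │   │     │ │
│ ┌─╴ ├─┘ ┌─┴───┐ └─┐ └─┬───┘ │
│ │   │   │     │   │   │     │
│ ├───┤ ╶─┤ ╷ ╷ └─┐ └─╴ │ ╶─┐ │
│ │   │   │ │ │   │     │   │ │
│ ╵ ╷ └─╴ └─┘ ├─╴ └─────┴─╴ │ │
│   │         │             │ │
└───┴─────────┴─────────────┴─┘

Path to Q:

┌─────────┬─────────┬─────────┐
│A → → ↓  │         │         │
├─────╴ ┌─┘ ┌─────┐ ╵ ┌───┬─╴ │
│↓ ← ← ↲│   │     │   │   │   │
│ ╶─┬───┘ ┌─┘ ┌───┴───┘ ╷ │ ╶─┤
│↓  │     │   │         │ │   │
│ ╷ │ ╶─┬─┘ ╷ │ ╶─┬─────┘ ├─╴ │
│↓│ │   │   │ │   │       │   │
│ │ └─┐ └─╴ │ ├─┐ └─┬───┬─┘ ╷ │
│↓│   │     │ │ │   │   │   │ │
│ └─┐ ├─────┘ │ └─┐ │ ╷ │ ╷ └─┤
│↳ ↓│ │       │   │ │ │ │ │   │
├─┐ │ ╵ ┌─────┘ ╶─┤ └─┤ ╵ └─┐ │
│ │↓│   │         │   │     │ │
│ │ └───┤ ╶─┬───╴ └─┐ ├─────┘ │
│ │↳ → ↓│   │       │ │       │
│ └───┐ └───┤ ╶─┬─╴ │ ╵ ┌─────┤
│     │↳ → ↓│   │   │   │     │
│ ╷ ╶─┴───┐ │ ╷ └───┴───┤ ╶─┐ │
│ │       │↓│ │         │   │ │
├─┴─╴ ╷ ┌─┘ │ └───┬───┐ └─╴ │ │
│     │ │↓ ↲│     │   │     │ │
│ ┌─╴ ├─┘ ┌─┴───┐ └─┐ └─┬───┘ │
│ │   │↓ ↲│  ↱ Q│   │   │     │
│ ├───┤ ╶─┤ ╷ ╷ └─┐ └─╴ │ ╶─┐ │
│ │   │↳ ↓│ │↑│   │     │   │ │
│ ╵ ╷ └─╴ └─┘ ├─╴ └─────┴─╴ │ │
│   │    ↳ → ↑│             │ │
└───┴─────────┴─────────────┴─┘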